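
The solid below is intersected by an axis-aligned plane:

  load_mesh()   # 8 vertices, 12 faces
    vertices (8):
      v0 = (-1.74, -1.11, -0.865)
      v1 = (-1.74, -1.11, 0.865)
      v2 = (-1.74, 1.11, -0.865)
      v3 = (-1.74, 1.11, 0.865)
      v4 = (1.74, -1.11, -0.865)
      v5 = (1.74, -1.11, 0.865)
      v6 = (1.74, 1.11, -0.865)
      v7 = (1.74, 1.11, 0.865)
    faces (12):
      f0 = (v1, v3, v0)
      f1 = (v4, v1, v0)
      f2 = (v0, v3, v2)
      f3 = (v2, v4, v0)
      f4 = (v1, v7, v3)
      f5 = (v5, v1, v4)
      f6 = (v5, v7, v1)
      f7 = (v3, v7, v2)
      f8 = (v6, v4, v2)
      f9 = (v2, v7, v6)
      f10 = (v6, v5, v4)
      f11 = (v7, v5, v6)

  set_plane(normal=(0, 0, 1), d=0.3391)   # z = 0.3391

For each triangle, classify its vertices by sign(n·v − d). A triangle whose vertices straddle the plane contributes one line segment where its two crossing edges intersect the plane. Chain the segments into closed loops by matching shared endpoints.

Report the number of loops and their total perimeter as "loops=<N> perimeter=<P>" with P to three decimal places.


Straddling triangles (8 of 12):
  (v1,v3,v0) [++-] → (-1.74, 0.435146, 0.3391)–(-1.74, -1.11, 0.3391)  len=1.5451
  (v4,v1,v0) [-+-] → (-0.68212, -1.11, 0.3391)–(-1.74, -1.11, 0.3391)  len=1.0579
  (v0,v3,v2) [-+-] → (-1.74, 0.435146, 0.3391)–(-1.74, 1.11, 0.3391)  len=0.6749
  (v5,v1,v4) [++-] → (-0.68212, -1.11, 0.3391)–(1.74, -1.11, 0.3391)  len=2.4221
  (v3,v7,v2) [++-] → (0.68212, 1.11, 0.3391)–(-1.74, 1.11, 0.3391)  len=2.4221
  (v2,v7,v6) [-+-] → (0.68212, 1.11, 0.3391)–(1.74, 1.11, 0.3391)  len=1.0579
  (v6,v5,v4) [-+-] → (1.74, -0.435146, 0.3391)–(1.74, -1.11, 0.3391)  len=0.6749
  (v7,v5,v6) [++-] → (1.74, -0.435146, 0.3391)–(1.74, 1.11, 0.3391)  len=1.5451

Chained into 1 loop(s):
  loop 1: 8 segments, perimeter = 11.4000
Total perimeter = 11.400

loops=1 perimeter=11.400


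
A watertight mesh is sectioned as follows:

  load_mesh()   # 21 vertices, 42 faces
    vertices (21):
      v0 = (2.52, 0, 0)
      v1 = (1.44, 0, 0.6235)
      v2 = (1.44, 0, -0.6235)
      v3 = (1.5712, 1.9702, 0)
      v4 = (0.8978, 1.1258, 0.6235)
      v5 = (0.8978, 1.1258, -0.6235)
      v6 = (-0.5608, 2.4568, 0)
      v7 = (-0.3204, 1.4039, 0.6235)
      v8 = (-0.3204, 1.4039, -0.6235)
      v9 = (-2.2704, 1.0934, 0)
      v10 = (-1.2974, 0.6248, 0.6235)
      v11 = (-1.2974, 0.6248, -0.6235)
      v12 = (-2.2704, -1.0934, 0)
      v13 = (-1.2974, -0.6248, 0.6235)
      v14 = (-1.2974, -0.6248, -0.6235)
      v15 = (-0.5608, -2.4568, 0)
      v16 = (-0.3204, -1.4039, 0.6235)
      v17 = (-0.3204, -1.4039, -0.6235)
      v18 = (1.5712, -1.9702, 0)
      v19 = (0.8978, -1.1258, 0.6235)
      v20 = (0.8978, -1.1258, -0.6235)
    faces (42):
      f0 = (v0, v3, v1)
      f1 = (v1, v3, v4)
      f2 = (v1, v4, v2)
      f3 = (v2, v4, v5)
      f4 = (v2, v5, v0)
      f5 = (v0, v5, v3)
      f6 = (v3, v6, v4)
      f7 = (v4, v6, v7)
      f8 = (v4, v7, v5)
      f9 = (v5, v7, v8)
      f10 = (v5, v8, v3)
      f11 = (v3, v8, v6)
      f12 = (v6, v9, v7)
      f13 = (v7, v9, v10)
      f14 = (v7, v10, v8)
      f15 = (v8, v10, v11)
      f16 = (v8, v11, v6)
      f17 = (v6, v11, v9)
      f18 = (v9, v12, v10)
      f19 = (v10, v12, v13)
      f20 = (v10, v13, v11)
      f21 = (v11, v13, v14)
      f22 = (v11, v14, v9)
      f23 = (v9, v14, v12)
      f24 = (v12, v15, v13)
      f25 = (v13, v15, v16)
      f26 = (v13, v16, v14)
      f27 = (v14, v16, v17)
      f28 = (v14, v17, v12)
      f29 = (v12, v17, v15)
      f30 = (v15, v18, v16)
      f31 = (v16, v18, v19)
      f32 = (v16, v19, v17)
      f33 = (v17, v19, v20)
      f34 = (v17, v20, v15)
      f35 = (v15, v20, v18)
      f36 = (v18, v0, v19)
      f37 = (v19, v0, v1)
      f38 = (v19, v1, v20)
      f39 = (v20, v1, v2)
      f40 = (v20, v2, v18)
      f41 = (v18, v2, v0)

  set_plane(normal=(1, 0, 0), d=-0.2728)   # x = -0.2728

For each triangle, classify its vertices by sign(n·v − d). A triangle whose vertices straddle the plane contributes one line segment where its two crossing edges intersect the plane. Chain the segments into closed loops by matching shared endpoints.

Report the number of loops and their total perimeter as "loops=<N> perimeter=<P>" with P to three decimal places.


Straddling triangles (12 of 42):
  (v3,v6,v4) [+-+] → (-0.2728, 2.39107, 0)–(-0.2728, 2.19399, 0.12311)  len=0.2324
  (v4,v6,v7) [+--] → (-0.2728, 2.19399, 0.12311)–(-0.2728, 1.39303, 0.6235)  len=0.9444
  (v4,v7,v5) [+-+] → (-0.2728, 1.39303, 0.6235)–(-0.2728, 1.39303, 0.574775)  len=0.0487
  (v5,v7,v8) [+--] → (-0.2728, 1.39303, 0.574775)–(-0.2728, 1.39303, -0.6235)  len=1.1983
  (v5,v8,v3) [+-+] → (-0.2728, 1.39303, -0.6235)–(-0.2728, 1.41815, -0.60781)  len=0.0296
  (v3,v8,v6) [+--] → (-0.2728, 1.41815, -0.60781)–(-0.2728, 2.39107, 0)  len=1.1472
  (v15,v18,v16) [-+-] → (-0.2728, -2.39107, 0)–(-0.2728, -1.41815, 0.60781)  len=1.1472
  (v16,v18,v19) [-++] → (-0.2728, -1.41815, 0.60781)–(-0.2728, -1.39303, 0.6235)  len=0.0296
  (v16,v19,v17) [-+-] → (-0.2728, -1.39303, 0.6235)–(-0.2728, -1.39303, -0.574775)  len=1.1983
  (v17,v19,v20) [-++] → (-0.2728, -1.39303, -0.574775)–(-0.2728, -1.39303, -0.6235)  len=0.0487
  (v17,v20,v15) [-+-] → (-0.2728, -1.39303, -0.6235)–(-0.2728, -2.19399, -0.12311)  len=0.9444
  (v15,v20,v18) [-++] → (-0.2728, -2.19399, -0.12311)–(-0.2728, -2.39107, 0)  len=0.2324

Chained into 2 loop(s):
  loop 1: 6 segments, perimeter = 3.6006
  loop 2: 6 segments, perimeter = 3.6006
Total perimeter = 7.201

loops=2 perimeter=7.201


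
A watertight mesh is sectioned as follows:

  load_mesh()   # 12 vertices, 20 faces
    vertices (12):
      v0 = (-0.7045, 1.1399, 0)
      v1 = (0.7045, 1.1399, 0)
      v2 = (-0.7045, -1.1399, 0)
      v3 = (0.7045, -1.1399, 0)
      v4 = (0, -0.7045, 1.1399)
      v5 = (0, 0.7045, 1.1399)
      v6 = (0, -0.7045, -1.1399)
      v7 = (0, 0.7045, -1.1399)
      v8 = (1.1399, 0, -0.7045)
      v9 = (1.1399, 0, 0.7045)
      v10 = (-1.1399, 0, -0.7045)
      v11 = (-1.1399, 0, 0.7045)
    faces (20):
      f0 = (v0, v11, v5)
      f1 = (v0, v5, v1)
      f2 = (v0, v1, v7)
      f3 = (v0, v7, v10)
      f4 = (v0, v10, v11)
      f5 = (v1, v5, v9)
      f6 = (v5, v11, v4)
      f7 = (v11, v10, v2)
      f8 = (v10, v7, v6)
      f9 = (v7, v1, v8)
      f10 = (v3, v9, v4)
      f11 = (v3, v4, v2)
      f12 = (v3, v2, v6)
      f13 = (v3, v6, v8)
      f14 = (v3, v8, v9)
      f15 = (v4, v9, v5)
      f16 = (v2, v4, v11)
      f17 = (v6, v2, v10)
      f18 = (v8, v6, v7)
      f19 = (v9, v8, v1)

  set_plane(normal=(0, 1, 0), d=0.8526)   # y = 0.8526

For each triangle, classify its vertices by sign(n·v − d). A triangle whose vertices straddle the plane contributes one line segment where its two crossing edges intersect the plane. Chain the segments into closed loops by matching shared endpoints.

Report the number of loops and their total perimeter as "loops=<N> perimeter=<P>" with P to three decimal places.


Straddling triangles (8 of 20):
  (v0,v11,v5) [+--] → (-0.814238, 0.8526, 0.177562)–(-0.239634, 0.8526, 0.752166)  len=0.8126
  (v0,v5,v1) [+-+] → (-0.239634, 0.8526, 0.752166)–(0.239634, 0.8526, 0.752166)  len=0.4793
  (v0,v1,v7) [++-] → (0.239634, 0.8526, -0.752166)–(-0.239634, 0.8526, -0.752166)  len=0.4793
  (v0,v7,v10) [+--] → (-0.239634, 0.8526, -0.752166)–(-0.814238, 0.8526, -0.177562)  len=0.8126
  (v0,v10,v11) [+--] → (-0.814238, 0.8526, -0.177562)–(-0.814238, 0.8526, 0.177562)  len=0.3551
  (v1,v5,v9) [+--] → (0.239634, 0.8526, 0.752166)–(0.814238, 0.8526, 0.177562)  len=0.8126
  (v7,v1,v8) [-+-] → (0.239634, 0.8526, -0.752166)–(0.814238, 0.8526, -0.177562)  len=0.8126
  (v9,v8,v1) [--+] → (0.814238, 0.8526, -0.177562)–(0.814238, 0.8526, 0.177562)  len=0.3551

Chained into 1 loop(s):
  loop 1: 8 segments, perimeter = 4.9192
Total perimeter = 4.919

loops=1 perimeter=4.919


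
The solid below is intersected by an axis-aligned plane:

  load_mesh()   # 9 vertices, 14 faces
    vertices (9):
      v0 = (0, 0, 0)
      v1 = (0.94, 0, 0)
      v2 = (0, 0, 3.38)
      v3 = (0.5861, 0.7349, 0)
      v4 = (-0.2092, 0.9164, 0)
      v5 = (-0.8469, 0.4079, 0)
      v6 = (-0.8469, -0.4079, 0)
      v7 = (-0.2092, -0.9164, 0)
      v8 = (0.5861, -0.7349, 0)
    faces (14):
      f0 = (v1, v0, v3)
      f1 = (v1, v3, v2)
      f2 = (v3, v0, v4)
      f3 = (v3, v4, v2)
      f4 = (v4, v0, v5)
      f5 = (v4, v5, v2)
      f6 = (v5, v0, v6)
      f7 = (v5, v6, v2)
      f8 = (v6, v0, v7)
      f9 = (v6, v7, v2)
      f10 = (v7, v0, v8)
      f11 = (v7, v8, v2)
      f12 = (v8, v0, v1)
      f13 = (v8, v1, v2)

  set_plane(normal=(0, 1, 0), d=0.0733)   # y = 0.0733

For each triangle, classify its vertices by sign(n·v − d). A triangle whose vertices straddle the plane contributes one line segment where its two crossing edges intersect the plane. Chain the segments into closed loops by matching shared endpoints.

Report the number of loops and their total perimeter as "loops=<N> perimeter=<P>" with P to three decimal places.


Straddling triangles (8 of 14):
  (v1,v0,v3) [--+] → (0.0584585, 0.0733, 0)–(0.904701, 0.0733, 0)  len=0.8462
  (v1,v3,v2) [-+-] → (0.904701, 0.0733, 0)–(0.0584585, 0.0733, 3.04287)  len=3.1584
  (v3,v0,v4) [+-+] → (0.0584585, 0.0733, 0)–(-0.0167333, 0.0733, 0)  len=0.0752
  (v3,v4,v2) [++-] → (-0.0167333, 0.0733, 3.10964)–(0.0584585, 0.0733, 3.04287)  len=0.1006
  (v4,v0,v5) [+-+] → (-0.0167333, 0.0733, 0)–(-0.152189, 0.0733, 0)  len=0.1355
  (v4,v5,v2) [++-] → (-0.152189, 0.0733, 2.77261)–(-0.0167333, 0.0733, 3.10964)  len=0.3632
  (v5,v0,v6) [+--] → (-0.152189, 0.0733, 0)–(-0.8469, 0.0733, 0)  len=0.6947
  (v5,v6,v2) [+--] → (-0.8469, 0.0733, 0)–(-0.152189, 0.0733, 2.77261)  len=2.8583

Chained into 1 loop(s):
  loop 1: 8 segments, perimeter = 8.2321
Total perimeter = 8.232

loops=1 perimeter=8.232


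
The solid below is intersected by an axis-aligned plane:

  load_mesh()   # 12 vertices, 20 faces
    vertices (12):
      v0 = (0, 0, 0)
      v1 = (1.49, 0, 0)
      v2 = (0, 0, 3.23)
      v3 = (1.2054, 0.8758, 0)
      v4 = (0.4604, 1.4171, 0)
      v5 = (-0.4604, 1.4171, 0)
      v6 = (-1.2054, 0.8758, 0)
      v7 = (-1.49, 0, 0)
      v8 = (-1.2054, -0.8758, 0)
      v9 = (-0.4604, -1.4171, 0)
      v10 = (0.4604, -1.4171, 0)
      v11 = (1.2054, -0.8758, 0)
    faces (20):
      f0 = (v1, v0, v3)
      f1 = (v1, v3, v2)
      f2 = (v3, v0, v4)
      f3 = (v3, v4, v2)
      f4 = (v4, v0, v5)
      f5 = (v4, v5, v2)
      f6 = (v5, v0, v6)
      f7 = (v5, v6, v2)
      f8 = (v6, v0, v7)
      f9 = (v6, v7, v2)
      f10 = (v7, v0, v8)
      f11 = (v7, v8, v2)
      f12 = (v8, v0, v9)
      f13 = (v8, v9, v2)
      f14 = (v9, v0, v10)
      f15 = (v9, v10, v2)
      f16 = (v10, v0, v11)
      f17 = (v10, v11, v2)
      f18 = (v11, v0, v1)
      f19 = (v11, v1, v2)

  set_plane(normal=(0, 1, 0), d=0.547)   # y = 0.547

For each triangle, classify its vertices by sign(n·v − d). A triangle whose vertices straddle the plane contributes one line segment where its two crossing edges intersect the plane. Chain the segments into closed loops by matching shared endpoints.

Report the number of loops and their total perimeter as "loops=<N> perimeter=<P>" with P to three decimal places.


Straddling triangles (10 of 20):
  (v1,v0,v3) [--+] → (0.752859, 0.547, 0)–(1.31225, 0.547, 0)  len=0.5594
  (v1,v3,v2) [-+-] → (1.31225, 0.547, 0)–(0.752859, 0.547, 1.21263)  len=1.3354
  (v3,v0,v4) [+-+] → (0.752859, 0.547, 0)–(0.177714, 0.547, 0)  len=0.5751
  (v3,v4,v2) [++-] → (0.177714, 0.547, 1.98322)–(0.752859, 0.547, 1.21263)  len=0.9616
  (v4,v0,v5) [+-+] → (0.177714, 0.547, 0)–(-0.177714, 0.547, 0)  len=0.3554
  (v4,v5,v2) [++-] → (-0.177714, 0.547, 1.98322)–(0.177714, 0.547, 1.98322)  len=0.3554
  (v5,v0,v6) [+-+] → (-0.177714, 0.547, 0)–(-0.752859, 0.547, 0)  len=0.5751
  (v5,v6,v2) [++-] → (-0.752859, 0.547, 1.21263)–(-0.177714, 0.547, 1.98322)  len=0.9616
  (v6,v0,v7) [+--] → (-0.752859, 0.547, 0)–(-1.31225, 0.547, 0)  len=0.5594
  (v6,v7,v2) [+--] → (-1.31225, 0.547, 0)–(-0.752859, 0.547, 1.21263)  len=1.3354

Chained into 1 loop(s):
  loop 1: 10 segments, perimeter = 7.5739
Total perimeter = 7.574

loops=1 perimeter=7.574


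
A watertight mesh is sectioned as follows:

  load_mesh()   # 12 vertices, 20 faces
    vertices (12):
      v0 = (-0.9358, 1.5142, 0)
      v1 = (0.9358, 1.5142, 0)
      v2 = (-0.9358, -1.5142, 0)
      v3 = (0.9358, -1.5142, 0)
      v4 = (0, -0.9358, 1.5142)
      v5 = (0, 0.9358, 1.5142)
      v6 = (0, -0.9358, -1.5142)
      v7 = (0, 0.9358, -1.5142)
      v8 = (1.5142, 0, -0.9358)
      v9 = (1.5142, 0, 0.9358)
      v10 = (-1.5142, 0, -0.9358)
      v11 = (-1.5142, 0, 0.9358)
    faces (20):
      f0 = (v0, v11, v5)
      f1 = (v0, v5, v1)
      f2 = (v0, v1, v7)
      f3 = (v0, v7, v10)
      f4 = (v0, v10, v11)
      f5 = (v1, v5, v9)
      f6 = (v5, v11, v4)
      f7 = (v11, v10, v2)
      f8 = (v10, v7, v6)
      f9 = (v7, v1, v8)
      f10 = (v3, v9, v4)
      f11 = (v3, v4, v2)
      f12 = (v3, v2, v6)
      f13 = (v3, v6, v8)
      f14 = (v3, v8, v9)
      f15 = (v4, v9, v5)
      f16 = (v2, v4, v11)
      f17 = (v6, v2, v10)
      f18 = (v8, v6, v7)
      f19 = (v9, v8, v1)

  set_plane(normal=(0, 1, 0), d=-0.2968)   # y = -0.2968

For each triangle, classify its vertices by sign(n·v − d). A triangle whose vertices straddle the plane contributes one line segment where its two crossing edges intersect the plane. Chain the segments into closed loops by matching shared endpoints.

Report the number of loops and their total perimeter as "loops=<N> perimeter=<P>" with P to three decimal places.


loops=1 perimeter=9.512

Straddling triangles (10 of 20):
  (v5,v11,v4) [++-] → (-1.03395, -0.2968, 1.11925)–(0, -0.2968, 1.5142)  len=1.1068
  (v11,v10,v2) [++-] → (-1.40083, -0.2968, -0.752373)–(-1.40083, -0.2968, 0.752373)  len=1.5047
  (v10,v7,v6) [++-] → (0, -0.2968, -1.5142)–(-1.03395, -0.2968, -1.11925)  len=1.1068
  (v3,v9,v4) [-+-] → (1.40083, -0.2968, 0.752373)–(1.03395, -0.2968, 1.11925)  len=0.5188
  (v3,v6,v8) [--+] → (1.03395, -0.2968, -1.11925)–(1.40083, -0.2968, -0.752373)  len=0.5188
  (v3,v8,v9) [-++] → (1.40083, -0.2968, -0.752373)–(1.40083, -0.2968, 0.752373)  len=1.5047
  (v4,v9,v5) [-++] → (1.03395, -0.2968, 1.11925)–(0, -0.2968, 1.5142)  len=1.1068
  (v2,v4,v11) [--+] → (-1.03395, -0.2968, 1.11925)–(-1.40083, -0.2968, 0.752373)  len=0.5188
  (v6,v2,v10) [--+] → (-1.40083, -0.2968, -0.752373)–(-1.03395, -0.2968, -1.11925)  len=0.5188
  (v8,v6,v7) [+-+] → (1.03395, -0.2968, -1.11925)–(0, -0.2968, -1.5142)  len=1.1068

Chained into 1 loop(s):
  loop 1: 10 segments, perimeter = 9.5121
Total perimeter = 9.512


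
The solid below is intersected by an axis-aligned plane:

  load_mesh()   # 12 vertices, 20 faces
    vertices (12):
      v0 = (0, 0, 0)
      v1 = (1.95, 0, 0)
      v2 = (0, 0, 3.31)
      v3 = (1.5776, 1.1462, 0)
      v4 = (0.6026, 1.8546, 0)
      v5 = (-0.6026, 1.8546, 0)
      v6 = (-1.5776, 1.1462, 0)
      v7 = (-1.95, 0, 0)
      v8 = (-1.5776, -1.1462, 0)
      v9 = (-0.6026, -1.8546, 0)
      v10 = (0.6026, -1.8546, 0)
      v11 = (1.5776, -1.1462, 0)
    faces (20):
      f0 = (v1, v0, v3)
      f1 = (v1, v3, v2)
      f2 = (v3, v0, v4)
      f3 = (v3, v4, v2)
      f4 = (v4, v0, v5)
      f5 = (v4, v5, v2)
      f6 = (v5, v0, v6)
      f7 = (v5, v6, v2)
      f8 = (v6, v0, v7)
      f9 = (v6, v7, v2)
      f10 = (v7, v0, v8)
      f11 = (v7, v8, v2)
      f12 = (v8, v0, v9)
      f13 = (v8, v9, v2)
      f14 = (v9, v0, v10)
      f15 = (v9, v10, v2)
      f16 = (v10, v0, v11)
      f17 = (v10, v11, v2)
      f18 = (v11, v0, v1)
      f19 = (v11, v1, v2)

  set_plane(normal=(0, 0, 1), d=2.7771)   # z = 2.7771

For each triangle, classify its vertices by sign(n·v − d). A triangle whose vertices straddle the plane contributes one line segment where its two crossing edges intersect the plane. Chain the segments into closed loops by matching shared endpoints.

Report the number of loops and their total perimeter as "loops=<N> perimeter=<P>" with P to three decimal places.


Straddling triangles (10 of 20):
  (v1,v3,v2) [--+] → (0.253989, 0.184535, 2.7771)–(0.313944, 0, 2.7771)  len=0.1940
  (v3,v4,v2) [--+] → (0.0970168, 0.298585, 2.7771)–(0.253989, 0.184535, 2.7771)  len=0.1940
  (v4,v5,v2) [--+] → (-0.0970168, 0.298585, 2.7771)–(0.0970168, 0.298585, 2.7771)  len=0.1940
  (v5,v6,v2) [--+] → (-0.253989, 0.184535, 2.7771)–(-0.0970168, 0.298585, 2.7771)  len=0.1940
  (v6,v7,v2) [--+] → (-0.313944, 0, 2.7771)–(-0.253989, 0.184535, 2.7771)  len=0.1940
  (v7,v8,v2) [--+] → (-0.253989, -0.184535, 2.7771)–(-0.313944, 0, 2.7771)  len=0.1940
  (v8,v9,v2) [--+] → (-0.0970168, -0.298585, 2.7771)–(-0.253989, -0.184535, 2.7771)  len=0.1940
  (v9,v10,v2) [--+] → (0.0970168, -0.298585, 2.7771)–(-0.0970168, -0.298585, 2.7771)  len=0.1940
  (v10,v11,v2) [--+] → (0.253989, -0.184535, 2.7771)–(0.0970168, -0.298585, 2.7771)  len=0.1940
  (v11,v1,v2) [--+] → (0.313944, 0, 2.7771)–(0.253989, -0.184535, 2.7771)  len=0.1940

Chained into 1 loop(s):
  loop 1: 10 segments, perimeter = 1.9403
Total perimeter = 1.940

loops=1 perimeter=1.940


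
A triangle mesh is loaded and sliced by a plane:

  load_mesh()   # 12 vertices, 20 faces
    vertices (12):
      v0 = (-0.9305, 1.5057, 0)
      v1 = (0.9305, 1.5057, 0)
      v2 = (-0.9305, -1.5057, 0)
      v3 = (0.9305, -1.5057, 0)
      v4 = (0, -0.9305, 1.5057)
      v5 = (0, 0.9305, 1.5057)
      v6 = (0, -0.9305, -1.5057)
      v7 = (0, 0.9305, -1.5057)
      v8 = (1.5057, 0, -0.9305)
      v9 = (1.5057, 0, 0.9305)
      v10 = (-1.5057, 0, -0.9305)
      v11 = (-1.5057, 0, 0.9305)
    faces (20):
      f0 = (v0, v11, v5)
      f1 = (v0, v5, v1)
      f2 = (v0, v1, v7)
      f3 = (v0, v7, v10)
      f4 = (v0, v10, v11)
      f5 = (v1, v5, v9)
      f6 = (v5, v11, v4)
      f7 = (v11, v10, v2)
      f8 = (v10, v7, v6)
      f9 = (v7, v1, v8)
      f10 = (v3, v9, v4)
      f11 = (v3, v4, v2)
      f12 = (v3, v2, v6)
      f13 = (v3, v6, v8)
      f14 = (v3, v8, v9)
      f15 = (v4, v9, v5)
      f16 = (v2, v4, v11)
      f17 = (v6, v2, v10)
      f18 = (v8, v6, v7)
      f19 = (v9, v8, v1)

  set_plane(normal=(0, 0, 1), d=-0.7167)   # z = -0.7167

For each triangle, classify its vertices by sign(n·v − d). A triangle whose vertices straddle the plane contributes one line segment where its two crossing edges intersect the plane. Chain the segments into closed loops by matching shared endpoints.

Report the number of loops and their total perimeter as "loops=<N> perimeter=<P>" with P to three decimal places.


Straddling triangles (10 of 20):
  (v0,v1,v7) [++-] → (0.48759, 1.23191, -0.7167)–(-0.48759, 1.23191, -0.7167)  len=0.9752
  (v0,v7,v10) [+--] → (-0.48759, 1.23191, -0.7167)–(-1.37354, 0.345963, -0.7167)  len=1.2529
  (v0,v10,v11) [+-+] → (-1.37354, 0.345963, -0.7167)–(-1.5057, 0, -0.7167)  len=0.3703
  (v11,v10,v2) [+-+] → (-1.5057, 0, -0.7167)–(-1.37354, -0.345963, -0.7167)  len=0.3703
  (v7,v1,v8) [-+-] → (0.48759, 1.23191, -0.7167)–(1.37354, 0.345963, -0.7167)  len=1.2529
  (v3,v2,v6) [++-] → (-0.48759, -1.23191, -0.7167)–(0.48759, -1.23191, -0.7167)  len=0.9752
  (v3,v6,v8) [+--] → (0.48759, -1.23191, -0.7167)–(1.37354, -0.345963, -0.7167)  len=1.2529
  (v3,v8,v9) [+-+] → (1.37354, -0.345963, -0.7167)–(1.5057, 0, -0.7167)  len=0.3703
  (v6,v2,v10) [-+-] → (-0.48759, -1.23191, -0.7167)–(-1.37354, -0.345963, -0.7167)  len=1.2529
  (v9,v8,v1) [+-+] → (1.5057, 0, -0.7167)–(1.37354, 0.345963, -0.7167)  len=0.3703

Chained into 1 loop(s):
  loop 1: 10 segments, perimeter = 8.4434
Total perimeter = 8.443

loops=1 perimeter=8.443


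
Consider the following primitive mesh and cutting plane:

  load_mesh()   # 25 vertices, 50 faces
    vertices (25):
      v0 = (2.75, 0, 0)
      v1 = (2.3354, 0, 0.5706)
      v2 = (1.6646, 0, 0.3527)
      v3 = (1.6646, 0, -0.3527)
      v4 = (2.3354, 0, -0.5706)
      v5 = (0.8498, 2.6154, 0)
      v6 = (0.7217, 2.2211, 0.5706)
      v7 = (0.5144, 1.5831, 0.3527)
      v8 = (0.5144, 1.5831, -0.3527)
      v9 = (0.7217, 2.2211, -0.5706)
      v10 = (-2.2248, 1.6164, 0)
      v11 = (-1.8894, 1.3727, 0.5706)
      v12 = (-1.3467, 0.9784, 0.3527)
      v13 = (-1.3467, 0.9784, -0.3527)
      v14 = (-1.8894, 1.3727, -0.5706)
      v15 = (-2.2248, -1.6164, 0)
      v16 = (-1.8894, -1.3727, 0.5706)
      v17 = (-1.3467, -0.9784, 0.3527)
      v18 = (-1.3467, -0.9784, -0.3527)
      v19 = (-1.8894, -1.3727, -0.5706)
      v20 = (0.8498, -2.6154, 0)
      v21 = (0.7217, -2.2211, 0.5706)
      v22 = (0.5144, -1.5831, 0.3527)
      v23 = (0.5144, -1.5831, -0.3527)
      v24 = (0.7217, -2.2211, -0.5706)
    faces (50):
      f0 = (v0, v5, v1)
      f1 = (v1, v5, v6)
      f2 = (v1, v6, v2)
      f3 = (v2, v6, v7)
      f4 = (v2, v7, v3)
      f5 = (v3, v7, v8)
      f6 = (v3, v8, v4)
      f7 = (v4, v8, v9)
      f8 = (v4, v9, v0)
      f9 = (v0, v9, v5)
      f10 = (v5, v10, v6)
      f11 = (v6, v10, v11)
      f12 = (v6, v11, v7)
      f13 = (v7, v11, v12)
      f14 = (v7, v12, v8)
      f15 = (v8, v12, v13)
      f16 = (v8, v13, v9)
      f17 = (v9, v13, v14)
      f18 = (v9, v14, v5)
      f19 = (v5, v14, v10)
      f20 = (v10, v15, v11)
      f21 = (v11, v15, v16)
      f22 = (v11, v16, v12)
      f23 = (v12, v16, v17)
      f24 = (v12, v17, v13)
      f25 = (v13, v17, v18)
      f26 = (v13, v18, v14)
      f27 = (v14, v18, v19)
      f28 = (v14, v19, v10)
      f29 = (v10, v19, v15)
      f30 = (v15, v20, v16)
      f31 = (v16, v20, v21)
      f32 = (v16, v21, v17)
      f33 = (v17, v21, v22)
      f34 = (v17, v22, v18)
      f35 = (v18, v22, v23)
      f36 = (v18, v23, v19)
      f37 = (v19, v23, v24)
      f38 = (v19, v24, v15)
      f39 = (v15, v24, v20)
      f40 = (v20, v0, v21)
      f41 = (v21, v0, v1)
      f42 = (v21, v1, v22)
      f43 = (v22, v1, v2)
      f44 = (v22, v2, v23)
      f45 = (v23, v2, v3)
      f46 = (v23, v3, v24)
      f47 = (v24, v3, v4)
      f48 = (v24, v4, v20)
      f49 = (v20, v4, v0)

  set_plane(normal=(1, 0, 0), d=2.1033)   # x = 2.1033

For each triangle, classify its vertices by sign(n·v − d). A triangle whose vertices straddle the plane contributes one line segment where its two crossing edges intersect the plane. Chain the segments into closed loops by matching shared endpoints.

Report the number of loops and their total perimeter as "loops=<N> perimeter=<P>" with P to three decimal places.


loops=1 perimeter=4.541

Straddling triangles (14 of 50):
  (v0,v5,v1) [+-+] → (2.1033, 0.890106, 0)–(2.1033, 0.408612, 0.481453)  len=0.6809
  (v1,v5,v6) [+--] → (2.1033, 0.408612, 0.481453)–(2.1033, 0.319463, 0.5706)  len=0.1261
  (v1,v6,v2) [+--] → (2.1033, 0.319463, 0.5706)–(2.1033, 0, 0.495206)  len=0.3282
  (v3,v8,v4) [--+] → (2.1033, 0.201778, -0.542827)–(2.1033, 0, -0.495206)  len=0.2073
  (v4,v8,v9) [+--] → (2.1033, 0.201778, -0.542827)–(2.1033, 0.319463, -0.5706)  len=0.1209
  (v4,v9,v0) [+-+] → (2.1033, 0.319463, -0.5706)–(2.1033, 0.708172, -0.181929)  len=0.5497
  (v0,v9,v5) [+--] → (2.1033, 0.708172, -0.181929)–(2.1033, 0.890106, 0)  len=0.2573
  (v20,v0,v21) [-+-] → (2.1033, -0.890106, 0)–(2.1033, -0.708172, 0.181929)  len=0.2573
  (v21,v0,v1) [-++] → (2.1033, -0.708172, 0.181929)–(2.1033, -0.319463, 0.5706)  len=0.5497
  (v21,v1,v22) [-+-] → (2.1033, -0.319463, 0.5706)–(2.1033, -0.201778, 0.542827)  len=0.1209
  (v22,v1,v2) [-+-] → (2.1033, -0.201778, 0.542827)–(2.1033, 0, 0.495206)  len=0.2073
  (v24,v3,v4) [--+] → (2.1033, 0, -0.495206)–(2.1033, -0.319463, -0.5706)  len=0.3282
  (v24,v4,v20) [-+-] → (2.1033, -0.319463, -0.5706)–(2.1033, -0.408612, -0.481453)  len=0.1261
  (v20,v4,v0) [-++] → (2.1033, -0.408612, -0.481453)–(2.1033, -0.890106, 0)  len=0.6809

Chained into 1 loop(s):
  loop 1: 14 segments, perimeter = 4.5409
Total perimeter = 4.541


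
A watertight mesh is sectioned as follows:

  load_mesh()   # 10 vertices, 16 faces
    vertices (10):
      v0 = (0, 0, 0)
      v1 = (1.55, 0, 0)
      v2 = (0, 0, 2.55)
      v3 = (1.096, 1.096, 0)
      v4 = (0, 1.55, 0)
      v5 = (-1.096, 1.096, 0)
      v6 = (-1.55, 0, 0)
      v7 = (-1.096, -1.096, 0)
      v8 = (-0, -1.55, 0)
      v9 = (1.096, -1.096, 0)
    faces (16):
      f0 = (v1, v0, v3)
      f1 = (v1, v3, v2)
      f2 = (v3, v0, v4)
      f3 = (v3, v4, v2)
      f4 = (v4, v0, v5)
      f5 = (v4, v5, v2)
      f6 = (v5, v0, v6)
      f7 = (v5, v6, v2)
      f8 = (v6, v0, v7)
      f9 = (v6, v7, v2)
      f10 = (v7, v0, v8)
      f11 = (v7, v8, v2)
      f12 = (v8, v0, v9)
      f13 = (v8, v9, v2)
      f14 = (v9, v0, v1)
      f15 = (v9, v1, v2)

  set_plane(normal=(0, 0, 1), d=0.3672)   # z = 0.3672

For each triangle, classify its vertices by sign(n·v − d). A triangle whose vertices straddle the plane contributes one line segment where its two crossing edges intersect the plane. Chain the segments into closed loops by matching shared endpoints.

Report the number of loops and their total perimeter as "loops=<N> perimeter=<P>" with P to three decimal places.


Straddling triangles (8 of 16):
  (v1,v3,v2) [--+] → (0.938176, 0.938176, 0.3672)–(1.3268, 0, 0.3672)  len=1.0155
  (v3,v4,v2) [--+] → (0, 1.3268, 0.3672)–(0.938176, 0.938176, 0.3672)  len=1.0155
  (v4,v5,v2) [--+] → (-0.938176, 0.938176, 0.3672)–(0, 1.3268, 0.3672)  len=1.0155
  (v5,v6,v2) [--+] → (-1.3268, 0, 0.3672)–(-0.938176, 0.938176, 0.3672)  len=1.0155
  (v6,v7,v2) [--+] → (-0.938176, -0.938176, 0.3672)–(-1.3268, 0, 0.3672)  len=1.0155
  (v7,v8,v2) [--+] → (0, -1.3268, 0.3672)–(-0.938176, -0.938176, 0.3672)  len=1.0155
  (v8,v9,v2) [--+] → (0.938176, -0.938176, 0.3672)–(0, -1.3268, 0.3672)  len=1.0155
  (v9,v1,v2) [--+] → (1.3268, 0, 0.3672)–(0.938176, -0.938176, 0.3672)  len=1.0155

Chained into 1 loop(s):
  loop 1: 8 segments, perimeter = 8.1239
Total perimeter = 8.124

loops=1 perimeter=8.124


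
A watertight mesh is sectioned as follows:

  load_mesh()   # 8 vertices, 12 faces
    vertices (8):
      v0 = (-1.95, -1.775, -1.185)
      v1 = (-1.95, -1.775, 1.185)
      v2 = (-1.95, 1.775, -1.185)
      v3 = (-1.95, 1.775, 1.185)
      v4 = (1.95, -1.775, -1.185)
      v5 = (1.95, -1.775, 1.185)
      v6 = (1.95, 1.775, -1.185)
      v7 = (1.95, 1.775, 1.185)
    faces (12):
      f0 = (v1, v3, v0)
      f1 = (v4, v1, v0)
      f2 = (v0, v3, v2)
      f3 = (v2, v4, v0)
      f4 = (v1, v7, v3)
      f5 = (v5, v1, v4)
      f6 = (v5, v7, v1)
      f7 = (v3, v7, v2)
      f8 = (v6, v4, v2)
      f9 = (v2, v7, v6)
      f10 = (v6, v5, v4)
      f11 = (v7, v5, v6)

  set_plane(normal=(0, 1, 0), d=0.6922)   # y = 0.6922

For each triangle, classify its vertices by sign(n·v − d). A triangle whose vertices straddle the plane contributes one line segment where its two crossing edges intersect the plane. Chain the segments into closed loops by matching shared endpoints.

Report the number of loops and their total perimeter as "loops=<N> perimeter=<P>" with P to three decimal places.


Straddling triangles (8 of 12):
  (v1,v3,v0) [-+-] → (-1.95, 0.6922, 1.185)–(-1.95, 0.6922, 0.462117)  len=0.7229
  (v0,v3,v2) [-++] → (-1.95, 0.6922, 0.462117)–(-1.95, 0.6922, -1.185)  len=1.6471
  (v2,v4,v0) [+--] → (-0.760445, 0.6922, -1.185)–(-1.95, 0.6922, -1.185)  len=1.1896
  (v1,v7,v3) [-++] → (0.760445, 0.6922, 1.185)–(-1.95, 0.6922, 1.185)  len=2.7104
  (v5,v7,v1) [-+-] → (1.95, 0.6922, 1.185)–(0.760445, 0.6922, 1.185)  len=1.1896
  (v6,v4,v2) [+-+] → (1.95, 0.6922, -1.185)–(-0.760445, 0.6922, -1.185)  len=2.7104
  (v6,v5,v4) [+--] → (1.95, 0.6922, -0.462117)–(1.95, 0.6922, -1.185)  len=0.7229
  (v7,v5,v6) [+-+] → (1.95, 0.6922, 1.185)–(1.95, 0.6922, -0.462117)  len=1.6471

Chained into 1 loop(s):
  loop 1: 8 segments, perimeter = 12.5400
Total perimeter = 12.540

loops=1 perimeter=12.540


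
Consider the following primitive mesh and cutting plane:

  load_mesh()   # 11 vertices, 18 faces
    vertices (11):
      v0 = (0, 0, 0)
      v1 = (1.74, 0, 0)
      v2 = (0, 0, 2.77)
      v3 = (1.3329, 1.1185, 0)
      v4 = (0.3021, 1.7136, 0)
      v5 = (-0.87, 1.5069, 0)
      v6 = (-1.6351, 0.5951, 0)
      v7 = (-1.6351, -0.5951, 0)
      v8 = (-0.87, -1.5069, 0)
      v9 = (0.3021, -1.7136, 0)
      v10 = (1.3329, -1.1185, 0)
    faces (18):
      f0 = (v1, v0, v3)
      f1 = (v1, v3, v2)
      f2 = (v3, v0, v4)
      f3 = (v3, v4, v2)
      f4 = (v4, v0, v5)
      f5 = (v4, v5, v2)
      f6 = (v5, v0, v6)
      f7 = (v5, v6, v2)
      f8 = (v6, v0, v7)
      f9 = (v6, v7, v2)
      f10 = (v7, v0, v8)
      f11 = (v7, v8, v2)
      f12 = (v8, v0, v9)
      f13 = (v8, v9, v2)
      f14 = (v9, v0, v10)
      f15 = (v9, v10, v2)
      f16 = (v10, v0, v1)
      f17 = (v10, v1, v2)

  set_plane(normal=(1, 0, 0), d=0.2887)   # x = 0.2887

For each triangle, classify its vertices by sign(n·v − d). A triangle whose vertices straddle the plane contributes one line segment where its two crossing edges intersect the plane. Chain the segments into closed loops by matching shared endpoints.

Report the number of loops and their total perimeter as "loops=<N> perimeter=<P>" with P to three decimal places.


loops=1 perimeter=9.224

Straddling triangles (12 of 18):
  (v1,v0,v3) [+-+] → (0.2887, 0, 0)–(0.2887, 0.242262, 0)  len=0.2423
  (v1,v3,v2) [++-] → (0.2887, 0.242262, 2.17003)–(0.2887, 0, 2.3104)  len=0.2800
  (v3,v0,v4) [+-+] → (0.2887, 0.242262, 0)–(0.2887, 1.63759, 0)  len=1.3953
  (v3,v4,v2) [++-] → (0.2887, 1.63759, 0.122867)–(0.2887, 0.242262, 2.17003)  len=2.4775
  (v4,v0,v5) [+--] → (0.2887, 1.63759, 0)–(0.2887, 1.71124, 0)  len=0.0736
  (v4,v5,v2) [+--] → (0.2887, 1.71124, 0)–(0.2887, 1.63759, 0.122867)  len=0.1432
  (v8,v0,v9) [--+] → (0.2887, -1.63759, 0)–(0.2887, -1.71124, 0)  len=0.0736
  (v8,v9,v2) [-+-] → (0.2887, -1.71124, 0)–(0.2887, -1.63759, 0.122867)  len=0.1432
  (v9,v0,v10) [+-+] → (0.2887, -1.63759, 0)–(0.2887, -0.242262, 0)  len=1.3953
  (v9,v10,v2) [++-] → (0.2887, -0.242262, 2.17003)–(0.2887, -1.63759, 0.122867)  len=2.4775
  (v10,v0,v1) [+-+] → (0.2887, -0.242262, 0)–(0.2887, 0, 0)  len=0.2423
  (v10,v1,v2) [++-] → (0.2887, 0, 2.3104)–(0.2887, -0.242262, 2.17003)  len=0.2800

Chained into 1 loop(s):
  loop 1: 12 segments, perimeter = 9.2239
Total perimeter = 9.224


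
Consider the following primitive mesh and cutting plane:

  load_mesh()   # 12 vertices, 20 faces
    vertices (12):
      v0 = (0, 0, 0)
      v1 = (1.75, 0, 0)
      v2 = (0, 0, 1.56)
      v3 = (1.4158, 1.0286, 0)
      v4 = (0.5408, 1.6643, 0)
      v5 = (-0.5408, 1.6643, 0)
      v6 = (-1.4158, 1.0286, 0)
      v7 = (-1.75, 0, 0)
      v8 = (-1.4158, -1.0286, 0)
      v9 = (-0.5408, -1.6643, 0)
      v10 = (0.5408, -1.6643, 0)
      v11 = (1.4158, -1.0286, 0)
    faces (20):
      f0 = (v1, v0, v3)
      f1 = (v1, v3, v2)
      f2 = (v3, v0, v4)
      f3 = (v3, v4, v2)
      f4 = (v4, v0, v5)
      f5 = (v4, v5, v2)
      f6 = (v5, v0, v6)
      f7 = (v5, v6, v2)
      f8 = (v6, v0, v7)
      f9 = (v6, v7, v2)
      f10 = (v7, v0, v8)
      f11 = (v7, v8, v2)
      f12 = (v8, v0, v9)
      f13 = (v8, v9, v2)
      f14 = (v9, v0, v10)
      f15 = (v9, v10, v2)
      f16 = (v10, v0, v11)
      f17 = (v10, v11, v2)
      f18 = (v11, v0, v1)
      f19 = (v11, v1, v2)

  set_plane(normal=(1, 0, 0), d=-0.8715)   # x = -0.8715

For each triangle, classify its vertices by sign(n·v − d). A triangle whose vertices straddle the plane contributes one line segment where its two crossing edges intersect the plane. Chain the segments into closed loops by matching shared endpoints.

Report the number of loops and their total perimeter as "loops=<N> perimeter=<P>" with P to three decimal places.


Straddling triangles (8 of 20):
  (v5,v0,v6) [++-] → (-0.8715, 0.633158, 0)–(-0.8715, 1.42404, 0)  len=0.7909
  (v5,v6,v2) [+-+] → (-0.8715, 1.42404, 0)–(-0.8715, 0.633158, 0.599737)  len=0.9926
  (v6,v0,v7) [-+-] → (-0.8715, 0.633158, 0)–(-0.8715, 0, 0)  len=0.6332
  (v6,v7,v2) [--+] → (-0.8715, 0, 0.78312)–(-0.8715, 0.633158, 0.599737)  len=0.6592
  (v7,v0,v8) [-+-] → (-0.8715, 0, 0)–(-0.8715, -0.633158, 0)  len=0.6332
  (v7,v8,v2) [--+] → (-0.8715, -0.633158, 0.599737)–(-0.8715, 0, 0.78312)  len=0.6592
  (v8,v0,v9) [-++] → (-0.8715, -0.633158, 0)–(-0.8715, -1.42404, 0)  len=0.7909
  (v8,v9,v2) [-++] → (-0.8715, -1.42404, 0)–(-0.8715, -0.633158, 0.599737)  len=0.9926

Chained into 1 loop(s):
  loop 1: 8 segments, perimeter = 6.1516
Total perimeter = 6.152

loops=1 perimeter=6.152


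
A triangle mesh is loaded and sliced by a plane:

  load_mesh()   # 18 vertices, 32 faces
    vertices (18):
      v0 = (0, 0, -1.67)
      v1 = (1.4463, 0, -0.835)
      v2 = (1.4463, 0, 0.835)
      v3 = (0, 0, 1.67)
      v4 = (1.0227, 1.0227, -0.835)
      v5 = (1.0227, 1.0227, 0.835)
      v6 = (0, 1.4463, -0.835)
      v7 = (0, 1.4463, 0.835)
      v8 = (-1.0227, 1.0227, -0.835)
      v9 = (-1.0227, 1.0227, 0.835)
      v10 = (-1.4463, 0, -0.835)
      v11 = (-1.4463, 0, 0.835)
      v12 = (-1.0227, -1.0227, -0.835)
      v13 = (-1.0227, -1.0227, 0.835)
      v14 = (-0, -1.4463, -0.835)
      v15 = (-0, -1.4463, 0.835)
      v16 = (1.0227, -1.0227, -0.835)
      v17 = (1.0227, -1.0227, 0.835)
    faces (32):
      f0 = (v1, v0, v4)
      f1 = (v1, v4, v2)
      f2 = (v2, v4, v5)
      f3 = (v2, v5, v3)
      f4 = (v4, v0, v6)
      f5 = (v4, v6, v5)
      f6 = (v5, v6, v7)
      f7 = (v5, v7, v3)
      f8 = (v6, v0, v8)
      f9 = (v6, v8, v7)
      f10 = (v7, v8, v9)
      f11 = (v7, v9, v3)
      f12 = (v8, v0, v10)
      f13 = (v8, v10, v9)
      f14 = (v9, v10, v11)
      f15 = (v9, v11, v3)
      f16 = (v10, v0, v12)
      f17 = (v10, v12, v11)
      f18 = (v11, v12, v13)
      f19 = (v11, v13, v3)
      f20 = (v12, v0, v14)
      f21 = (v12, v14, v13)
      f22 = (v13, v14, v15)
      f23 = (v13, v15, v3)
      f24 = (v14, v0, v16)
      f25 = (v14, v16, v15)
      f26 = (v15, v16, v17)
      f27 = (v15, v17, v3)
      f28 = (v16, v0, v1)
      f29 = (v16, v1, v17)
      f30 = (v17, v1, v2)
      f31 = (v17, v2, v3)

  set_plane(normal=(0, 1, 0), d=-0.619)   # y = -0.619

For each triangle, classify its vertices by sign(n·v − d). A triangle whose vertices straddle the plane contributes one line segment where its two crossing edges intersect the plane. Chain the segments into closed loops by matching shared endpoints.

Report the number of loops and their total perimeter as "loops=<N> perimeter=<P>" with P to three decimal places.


loops=1 perimeter=8.523

Straddling triangles (12 of 32):
  (v10,v0,v12) [++-] → (-0.619, -0.619, -1.16461)–(-1.18991, -0.619, -0.835)  len=0.6592
  (v10,v12,v11) [+-+] → (-1.18991, -0.619, -0.835)–(-1.18991, -0.619, -0.175785)  len=0.6592
  (v11,v12,v13) [+--] → (-1.18991, -0.619, -0.175785)–(-1.18991, -0.619, 0.835)  len=1.0108
  (v11,v13,v3) [+-+] → (-1.18991, -0.619, 0.835)–(-0.619, -0.619, 1.16461)  len=0.6592
  (v12,v0,v14) [-+-] → (-0.619, -0.619, -1.16461)–(0, -0.619, -1.31263)  len=0.6365
  (v13,v15,v3) [--+] → (0, -0.619, 1.31263)–(-0.619, -0.619, 1.16461)  len=0.6365
  (v14,v0,v16) [-+-] → (0, -0.619, -1.31263)–(0.619, -0.619, -1.16461)  len=0.6365
  (v15,v17,v3) [--+] → (0.619, -0.619, 1.16461)–(0, -0.619, 1.31263)  len=0.6365
  (v16,v0,v1) [-++] → (0.619, -0.619, -1.16461)–(1.18991, -0.619, -0.835)  len=0.6592
  (v16,v1,v17) [-+-] → (1.18991, -0.619, -0.835)–(1.18991, -0.619, 0.175785)  len=1.0108
  (v17,v1,v2) [-++] → (1.18991, -0.619, 0.175785)–(1.18991, -0.619, 0.835)  len=0.6592
  (v17,v2,v3) [-++] → (1.18991, -0.619, 0.835)–(0.619, -0.619, 1.16461)  len=0.6592

Chained into 1 loop(s):
  loop 1: 12 segments, perimeter = 8.5227
Total perimeter = 8.523


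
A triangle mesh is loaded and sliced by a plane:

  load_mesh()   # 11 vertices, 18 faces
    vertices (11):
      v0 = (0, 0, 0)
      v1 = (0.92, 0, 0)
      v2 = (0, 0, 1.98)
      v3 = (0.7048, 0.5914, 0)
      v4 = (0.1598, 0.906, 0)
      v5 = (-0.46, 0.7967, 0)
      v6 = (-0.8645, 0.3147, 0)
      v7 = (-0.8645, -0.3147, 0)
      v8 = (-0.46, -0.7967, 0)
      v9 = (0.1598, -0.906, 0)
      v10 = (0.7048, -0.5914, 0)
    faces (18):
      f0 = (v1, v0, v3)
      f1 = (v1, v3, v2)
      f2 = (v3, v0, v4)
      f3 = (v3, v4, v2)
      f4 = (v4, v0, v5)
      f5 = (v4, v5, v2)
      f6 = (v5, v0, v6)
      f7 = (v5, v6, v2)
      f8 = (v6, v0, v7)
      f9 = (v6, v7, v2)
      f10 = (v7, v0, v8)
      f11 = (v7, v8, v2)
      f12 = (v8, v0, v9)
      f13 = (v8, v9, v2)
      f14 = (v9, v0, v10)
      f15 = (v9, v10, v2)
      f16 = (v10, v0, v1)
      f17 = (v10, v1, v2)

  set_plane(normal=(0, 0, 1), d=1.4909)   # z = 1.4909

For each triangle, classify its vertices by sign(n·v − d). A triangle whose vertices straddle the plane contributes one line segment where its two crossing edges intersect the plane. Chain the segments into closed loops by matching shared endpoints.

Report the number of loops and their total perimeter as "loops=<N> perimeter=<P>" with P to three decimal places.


Straddling triangles (9 of 18):
  (v1,v3,v2) [--+] → (0.1741, 0.146088, 1.4909)–(0.227259, 0, 1.4909)  len=0.1555
  (v3,v4,v2) [--+] → (0.0394738, 0.2238, 1.4909)–(0.1741, 0.146088, 1.4909)  len=0.1554
  (v4,v5,v2) [--+] → (-0.113629, 0.196801, 1.4909)–(0.0394738, 0.2238, 1.4909)  len=0.1555
  (v5,v6,v2) [--+] → (-0.213549, 0.0777373, 1.4909)–(-0.113629, 0.196801, 1.4909)  len=0.1554
  (v6,v7,v2) [--+] → (-0.213549, -0.0777373, 1.4909)–(-0.213549, 0.0777373, 1.4909)  len=0.1555
  (v7,v8,v2) [--+] → (-0.113629, -0.196801, 1.4909)–(-0.213549, -0.0777373, 1.4909)  len=0.1554
  (v8,v9,v2) [--+] → (0.0394738, -0.2238, 1.4909)–(-0.113629, -0.196801, 1.4909)  len=0.1555
  (v9,v10,v2) [--+] → (0.1741, -0.146088, 1.4909)–(0.0394738, -0.2238, 1.4909)  len=0.1554
  (v10,v1,v2) [--+] → (0.227259, 0, 1.4909)–(0.1741, -0.146088, 1.4909)  len=0.1555

Chained into 1 loop(s):
  loop 1: 9 segments, perimeter = 1.3991
Total perimeter = 1.399

loops=1 perimeter=1.399


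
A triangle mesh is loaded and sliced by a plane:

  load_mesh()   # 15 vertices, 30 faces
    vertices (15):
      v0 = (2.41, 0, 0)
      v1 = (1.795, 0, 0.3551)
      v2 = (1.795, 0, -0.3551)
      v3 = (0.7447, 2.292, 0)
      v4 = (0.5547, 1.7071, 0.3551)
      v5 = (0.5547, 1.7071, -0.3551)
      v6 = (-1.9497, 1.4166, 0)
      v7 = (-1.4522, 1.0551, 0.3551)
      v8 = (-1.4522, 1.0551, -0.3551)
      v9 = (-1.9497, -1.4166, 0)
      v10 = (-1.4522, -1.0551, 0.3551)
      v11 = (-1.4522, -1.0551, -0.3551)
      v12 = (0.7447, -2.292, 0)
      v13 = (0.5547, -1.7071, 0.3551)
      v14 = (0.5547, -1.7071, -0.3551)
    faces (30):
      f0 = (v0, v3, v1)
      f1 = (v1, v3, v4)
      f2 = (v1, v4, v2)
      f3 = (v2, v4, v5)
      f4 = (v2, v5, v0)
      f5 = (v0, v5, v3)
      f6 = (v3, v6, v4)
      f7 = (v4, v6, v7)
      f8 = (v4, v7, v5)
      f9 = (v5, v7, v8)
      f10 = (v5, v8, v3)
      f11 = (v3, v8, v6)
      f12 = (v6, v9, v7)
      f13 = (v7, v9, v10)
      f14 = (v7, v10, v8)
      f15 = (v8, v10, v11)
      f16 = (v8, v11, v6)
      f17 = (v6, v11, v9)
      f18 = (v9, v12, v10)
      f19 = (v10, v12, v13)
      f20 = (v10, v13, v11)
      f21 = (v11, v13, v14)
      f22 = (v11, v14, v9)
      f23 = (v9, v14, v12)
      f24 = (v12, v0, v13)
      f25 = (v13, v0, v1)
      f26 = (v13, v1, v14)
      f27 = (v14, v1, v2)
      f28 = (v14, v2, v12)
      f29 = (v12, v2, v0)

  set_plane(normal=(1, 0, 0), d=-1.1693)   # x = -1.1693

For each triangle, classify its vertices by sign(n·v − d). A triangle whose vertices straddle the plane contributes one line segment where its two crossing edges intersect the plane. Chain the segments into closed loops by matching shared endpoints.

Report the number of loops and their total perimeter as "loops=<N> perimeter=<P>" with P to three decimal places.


Straddling triangles (12 of 30):
  (v3,v6,v4) [+-+] → (-1.1693, 1.67015, 0)–(-1.1693, 1.50712, 0.110653)  len=0.1970
  (v4,v6,v7) [+--] → (-1.1693, 1.50712, 0.110653)–(-1.1693, 1.14701, 0.3551)  len=0.4352
  (v4,v7,v5) [+-+] → (-1.1693, 1.14701, 0.3551)–(-1.1693, 1.14701, 0.254988)  len=0.1001
  (v5,v7,v8) [+--] → (-1.1693, 1.14701, 0.254988)–(-1.1693, 1.14701, -0.3551)  len=0.6101
  (v5,v8,v3) [+-+] → (-1.1693, 1.14701, -0.3551)–(-1.1693, 1.21438, -0.309373)  len=0.0814
  (v3,v8,v6) [+--] → (-1.1693, 1.21438, -0.309373)–(-1.1693, 1.67015, 0)  len=0.5509
  (v9,v12,v10) [-+-] → (-1.1693, -1.67015, 0)–(-1.1693, -1.21438, 0.309373)  len=0.5509
  (v10,v12,v13) [-++] → (-1.1693, -1.21438, 0.309373)–(-1.1693, -1.14701, 0.3551)  len=0.0814
  (v10,v13,v11) [-+-] → (-1.1693, -1.14701, 0.3551)–(-1.1693, -1.14701, -0.254988)  len=0.6101
  (v11,v13,v14) [-++] → (-1.1693, -1.14701, -0.254988)–(-1.1693, -1.14701, -0.3551)  len=0.1001
  (v11,v14,v9) [-+-] → (-1.1693, -1.14701, -0.3551)–(-1.1693, -1.50712, -0.110653)  len=0.4352
  (v9,v14,v12) [-++] → (-1.1693, -1.50712, -0.110653)–(-1.1693, -1.67015, 0)  len=0.1970

Chained into 2 loop(s):
  loop 1: 6 segments, perimeter = 1.9748
  loop 2: 6 segments, perimeter = 1.9748
Total perimeter = 3.950

loops=2 perimeter=3.950
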